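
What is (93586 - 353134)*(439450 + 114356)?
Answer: -143739239688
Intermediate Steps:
(93586 - 353134)*(439450 + 114356) = -259548*553806 = -143739239688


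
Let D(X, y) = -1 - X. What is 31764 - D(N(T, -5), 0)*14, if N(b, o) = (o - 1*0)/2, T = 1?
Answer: 31743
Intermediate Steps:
N(b, o) = o/2 (N(b, o) = (o + 0)*(½) = o*(½) = o/2)
31764 - D(N(T, -5), 0)*14 = 31764 - (-1 - (-5)/2)*14 = 31764 - (-1 - 1*(-5/2))*14 = 31764 - (-1 + 5/2)*14 = 31764 - 3*14/2 = 31764 - 1*21 = 31764 - 21 = 31743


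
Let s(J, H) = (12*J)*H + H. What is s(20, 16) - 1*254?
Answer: 3602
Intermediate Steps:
s(J, H) = H + 12*H*J (s(J, H) = 12*H*J + H = H + 12*H*J)
s(20, 16) - 1*254 = 16*(1 + 12*20) - 1*254 = 16*(1 + 240) - 254 = 16*241 - 254 = 3856 - 254 = 3602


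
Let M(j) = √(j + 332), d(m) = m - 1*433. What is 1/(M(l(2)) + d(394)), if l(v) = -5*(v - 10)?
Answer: -13/383 - 2*√93/1149 ≈ -0.050729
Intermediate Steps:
d(m) = -433 + m (d(m) = m - 433 = -433 + m)
l(v) = 50 - 5*v (l(v) = -5*(-10 + v) = 50 - 5*v)
M(j) = √(332 + j)
1/(M(l(2)) + d(394)) = 1/(√(332 + (50 - 5*2)) + (-433 + 394)) = 1/(√(332 + (50 - 10)) - 39) = 1/(√(332 + 40) - 39) = 1/(√372 - 39) = 1/(2*√93 - 39) = 1/(-39 + 2*√93)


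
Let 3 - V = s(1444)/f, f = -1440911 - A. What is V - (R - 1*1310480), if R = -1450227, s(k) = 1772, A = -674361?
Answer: 1058111126136/383275 ≈ 2.7607e+6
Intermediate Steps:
f = -766550 (f = -1440911 - 1*(-674361) = -1440911 + 674361 = -766550)
V = 1150711/383275 (V = 3 - 1772/(-766550) = 3 - 1772*(-1)/766550 = 3 - 1*(-886/383275) = 3 + 886/383275 = 1150711/383275 ≈ 3.0023)
V - (R - 1*1310480) = 1150711/383275 - (-1450227 - 1*1310480) = 1150711/383275 - (-1450227 - 1310480) = 1150711/383275 - 1*(-2760707) = 1150711/383275 + 2760707 = 1058111126136/383275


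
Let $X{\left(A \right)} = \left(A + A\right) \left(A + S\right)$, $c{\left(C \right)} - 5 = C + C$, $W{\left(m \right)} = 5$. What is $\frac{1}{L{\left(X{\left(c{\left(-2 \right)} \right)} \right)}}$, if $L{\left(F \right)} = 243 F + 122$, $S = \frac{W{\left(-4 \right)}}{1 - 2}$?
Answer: $- \frac{1}{1822} \approx -0.00054885$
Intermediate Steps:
$S = -5$ ($S = \frac{5}{1 - 2} = \frac{5}{-1} = 5 \left(-1\right) = -5$)
$c{\left(C \right)} = 5 + 2 C$ ($c{\left(C \right)} = 5 + \left(C + C\right) = 5 + 2 C$)
$X{\left(A \right)} = 2 A \left(-5 + A\right)$ ($X{\left(A \right)} = \left(A + A\right) \left(A - 5\right) = 2 A \left(-5 + A\right)$)
$L{\left(F \right)} = 122 + 243 F$
$\frac{1}{L{\left(X{\left(c{\left(-2 \right)} \right)} \right)}} = \frac{1}{122 + 243 \cdot 2 \left(5 + 2 \left(-2\right)\right) \left(-5 + \left(5 + 2 \left(-2\right)\right)\right)} = \frac{1}{122 + 243 \cdot 2 \left(5 - 4\right) \left(-5 + \left(5 - 4\right)\right)} = \frac{1}{122 + 243 \cdot 2 \cdot 1 \left(-5 + 1\right)} = \frac{1}{122 + 243 \cdot 2 \cdot 1 \left(-4\right)} = \frac{1}{122 + 243 \left(-8\right)} = \frac{1}{122 - 1944} = \frac{1}{-1822} = - \frac{1}{1822}$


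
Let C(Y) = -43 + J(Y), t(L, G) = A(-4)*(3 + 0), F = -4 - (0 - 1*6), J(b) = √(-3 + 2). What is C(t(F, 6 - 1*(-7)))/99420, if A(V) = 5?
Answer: -43/99420 + I/99420 ≈ -0.00043251 + 1.0058e-5*I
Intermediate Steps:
J(b) = I (J(b) = √(-1) = I)
F = 2 (F = -4 - (0 - 6) = -4 - 1*(-6) = -4 + 6 = 2)
t(L, G) = 15 (t(L, G) = 5*(3 + 0) = 5*3 = 15)
C(Y) = -43 + I
C(t(F, 6 - 1*(-7)))/99420 = (-43 + I)/99420 = (-43 + I)*(1/99420) = -43/99420 + I/99420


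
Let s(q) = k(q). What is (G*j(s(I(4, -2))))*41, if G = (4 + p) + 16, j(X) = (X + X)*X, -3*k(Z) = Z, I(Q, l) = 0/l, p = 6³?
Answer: 0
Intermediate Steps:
p = 216
I(Q, l) = 0
k(Z) = -Z/3
s(q) = -q/3
j(X) = 2*X² (j(X) = (2*X)*X = 2*X²)
G = 236 (G = (4 + 216) + 16 = 220 + 16 = 236)
(G*j(s(I(4, -2))))*41 = (236*(2*(-⅓*0)²))*41 = (236*(2*0²))*41 = (236*(2*0))*41 = (236*0)*41 = 0*41 = 0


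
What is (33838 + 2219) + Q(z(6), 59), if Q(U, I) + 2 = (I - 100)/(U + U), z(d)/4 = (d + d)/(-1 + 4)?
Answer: 1153719/32 ≈ 36054.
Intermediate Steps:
z(d) = 8*d/3 (z(d) = 4*((d + d)/(-1 + 4)) = 4*((2*d)/3) = 4*((2*d)*(⅓)) = 4*(2*d/3) = 8*d/3)
Q(U, I) = -2 + (-100 + I)/(2*U) (Q(U, I) = -2 + (I - 100)/(U + U) = -2 + (-100 + I)/((2*U)) = -2 + (-100 + I)*(1/(2*U)) = -2 + (-100 + I)/(2*U))
(33838 + 2219) + Q(z(6), 59) = (33838 + 2219) + (-100 + 59 - 32*6/3)/(2*(((8/3)*6))) = 36057 + (½)*(-100 + 59 - 4*16)/16 = 36057 + (½)*(1/16)*(-100 + 59 - 64) = 36057 + (½)*(1/16)*(-105) = 36057 - 105/32 = 1153719/32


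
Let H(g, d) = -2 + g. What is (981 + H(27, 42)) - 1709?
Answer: -703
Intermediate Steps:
(981 + H(27, 42)) - 1709 = (981 + (-2 + 27)) - 1709 = (981 + 25) - 1709 = 1006 - 1709 = -703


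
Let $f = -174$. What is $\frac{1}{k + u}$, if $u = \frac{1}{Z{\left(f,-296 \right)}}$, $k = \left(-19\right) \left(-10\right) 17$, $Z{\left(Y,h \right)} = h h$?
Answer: $\frac{87616}{282999681} \approx 0.0003096$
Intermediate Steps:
$Z{\left(Y,h \right)} = h^{2}$
$k = 3230$ ($k = 190 \cdot 17 = 3230$)
$u = \frac{1}{87616}$ ($u = \frac{1}{\left(-296\right)^{2}} = \frac{1}{87616} \approx 1.1413 \cdot 10^{-5}$)
$\frac{1}{k + u} = \frac{1}{3230 + \frac{1}{87616}} = \frac{1}{\frac{282999681}{87616}} = \frac{87616}{282999681}$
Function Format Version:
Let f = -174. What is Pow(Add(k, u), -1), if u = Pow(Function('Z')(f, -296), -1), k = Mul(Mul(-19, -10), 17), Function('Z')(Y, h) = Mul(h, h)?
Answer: Rational(87616, 282999681) ≈ 0.00030960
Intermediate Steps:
Function('Z')(Y, h) = Pow(h, 2)
k = 3230 (k = Mul(190, 17) = 3230)
u = Rational(1, 87616) (u = Pow(Pow(-296, 2), -1) = Pow(87616, -1) = Rational(1, 87616) ≈ 1.1413e-5)
Pow(Add(k, u), -1) = Pow(Add(3230, Rational(1, 87616)), -1) = Pow(Rational(282999681, 87616), -1) = Rational(87616, 282999681)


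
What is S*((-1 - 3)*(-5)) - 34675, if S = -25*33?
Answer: -51175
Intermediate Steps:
S = -825
S*((-1 - 3)*(-5)) - 34675 = -825*(-1 - 3)*(-5) - 34675 = -(-3300)*(-5) - 34675 = -825*20 - 34675 = -16500 - 34675 = -51175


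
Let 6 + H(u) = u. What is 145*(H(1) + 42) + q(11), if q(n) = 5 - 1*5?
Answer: 5365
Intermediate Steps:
q(n) = 0 (q(n) = 5 - 5 = 0)
H(u) = -6 + u
145*(H(1) + 42) + q(11) = 145*((-6 + 1) + 42) + 0 = 145*(-5 + 42) + 0 = 145*37 + 0 = 5365 + 0 = 5365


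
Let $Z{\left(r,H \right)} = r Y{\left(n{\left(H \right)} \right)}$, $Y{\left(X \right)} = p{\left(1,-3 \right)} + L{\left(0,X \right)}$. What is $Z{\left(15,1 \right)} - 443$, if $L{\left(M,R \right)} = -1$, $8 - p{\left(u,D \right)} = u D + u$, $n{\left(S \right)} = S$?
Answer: $-308$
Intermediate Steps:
$p{\left(u,D \right)} = 8 - u - D u$ ($p{\left(u,D \right)} = 8 - \left(u D + u\right) = 8 - \left(D u + u\right) = 8 - \left(u + D u\right) = 8 - u - D u$)
$Y{\left(X \right)} = 9$ ($Y{\left(X \right)} = \left(8 - 1 - \left(-3\right) 1\right) - 1 = \left(8 - 1 + 3\right) - 1 = 10 - 1 = 9$)
$Z{\left(r,H \right)} = 9 r$ ($Z{\left(r,H \right)} = r 9 = 9 r$)
$Z{\left(15,1 \right)} - 443 = 9 \cdot 15 - 443 = 135 - 443 = -308$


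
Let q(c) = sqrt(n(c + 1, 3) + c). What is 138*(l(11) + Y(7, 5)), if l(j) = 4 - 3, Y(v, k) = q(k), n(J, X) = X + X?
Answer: 138 + 138*sqrt(11) ≈ 595.69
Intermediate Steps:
n(J, X) = 2*X
q(c) = sqrt(6 + c) (q(c) = sqrt(2*3 + c) = sqrt(6 + c))
Y(v, k) = sqrt(6 + k)
l(j) = 1
138*(l(11) + Y(7, 5)) = 138*(1 + sqrt(6 + 5)) = 138*(1 + sqrt(11)) = 138 + 138*sqrt(11)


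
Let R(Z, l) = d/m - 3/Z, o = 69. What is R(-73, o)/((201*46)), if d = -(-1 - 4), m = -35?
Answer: -26/2362353 ≈ -1.1006e-5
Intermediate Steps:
d = 5 (d = -1*(-5) = 5)
R(Z, l) = -1/7 - 3/Z (R(Z, l) = 5/(-35) - 3/Z = 5*(-1/35) - 3/Z = -1/7 - 3/Z)
R(-73, o)/((201*46)) = ((1/7)*(-21 - 1*(-73))/(-73))/((201*46)) = ((1/7)*(-1/73)*(-21 + 73))/9246 = ((1/7)*(-1/73)*52)*(1/9246) = -52/511*1/9246 = -26/2362353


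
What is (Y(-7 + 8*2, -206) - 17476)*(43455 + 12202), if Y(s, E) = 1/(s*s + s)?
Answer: -87539500223/90 ≈ -9.7266e+8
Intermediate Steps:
Y(s, E) = 1/(s + s²) (Y(s, E) = 1/(s² + s) = 1/(s + s²))
(Y(-7 + 8*2, -206) - 17476)*(43455 + 12202) = (1/((-7 + 8*2)*(1 + (-7 + 8*2))) - 17476)*(43455 + 12202) = (1/((-7 + 16)*(1 + (-7 + 16))) - 17476)*55657 = (1/(9*(1 + 9)) - 17476)*55657 = ((⅑)/10 - 17476)*55657 = ((⅑)*(⅒) - 17476)*55657 = (1/90 - 17476)*55657 = -1572839/90*55657 = -87539500223/90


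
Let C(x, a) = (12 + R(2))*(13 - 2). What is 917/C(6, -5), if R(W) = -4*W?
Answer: 917/44 ≈ 20.841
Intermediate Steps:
C(x, a) = 44 (C(x, a) = (12 - 4*2)*(13 - 2) = (12 - 8)*11 = 4*11 = 44)
917/C(6, -5) = 917/44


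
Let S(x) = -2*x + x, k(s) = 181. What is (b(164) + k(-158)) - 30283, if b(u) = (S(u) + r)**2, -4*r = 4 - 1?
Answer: -47351/16 ≈ -2959.4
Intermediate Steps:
r = -3/4 (r = -(4 - 1)/4 = -1/4*3 = -3/4 ≈ -0.75000)
S(x) = -x
b(u) = (-3/4 - u)**2 (b(u) = (-u - 3/4)**2 = (-3/4 - u)**2)
(b(164) + k(-158)) - 30283 = ((3 + 4*164)**2/16 + 181) - 30283 = ((3 + 656)**2/16 + 181) - 30283 = ((1/16)*659**2 + 181) - 30283 = ((1/16)*434281 + 181) - 30283 = (434281/16 + 181) - 30283 = 437177/16 - 30283 = -47351/16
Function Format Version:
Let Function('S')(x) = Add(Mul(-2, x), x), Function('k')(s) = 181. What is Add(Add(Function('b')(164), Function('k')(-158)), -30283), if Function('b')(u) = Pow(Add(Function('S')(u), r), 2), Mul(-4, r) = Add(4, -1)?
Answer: Rational(-47351, 16) ≈ -2959.4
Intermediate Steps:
r = Rational(-3, 4) (r = Mul(Rational(-1, 4), Add(4, -1)) = Mul(Rational(-1, 4), 3) = Rational(-3, 4) ≈ -0.75000)
Function('S')(x) = Mul(-1, x)
Function('b')(u) = Pow(Add(Rational(-3, 4), Mul(-1, u)), 2) (Function('b')(u) = Pow(Add(Mul(-1, u), Rational(-3, 4)), 2) = Pow(Add(Rational(-3, 4), Mul(-1, u)), 2))
Add(Add(Function('b')(164), Function('k')(-158)), -30283) = Add(Add(Mul(Rational(1, 16), Pow(Add(3, Mul(4, 164)), 2)), 181), -30283) = Add(Add(Mul(Rational(1, 16), Pow(Add(3, 656), 2)), 181), -30283) = Add(Add(Mul(Rational(1, 16), Pow(659, 2)), 181), -30283) = Add(Add(Mul(Rational(1, 16), 434281), 181), -30283) = Add(Add(Rational(434281, 16), 181), -30283) = Add(Rational(437177, 16), -30283) = Rational(-47351, 16)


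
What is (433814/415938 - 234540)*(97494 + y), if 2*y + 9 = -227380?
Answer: 1580418145069553/415938 ≈ 3.7996e+9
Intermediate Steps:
y = -227389/2 (y = -9/2 + (½)*(-227380) = -9/2 - 113690 = -227389/2 ≈ -1.1369e+5)
(433814/415938 - 234540)*(97494 + y) = (433814/415938 - 234540)*(97494 - 227389/2) = (433814*(1/415938) - 234540)*(-32401/2) = (216907/207969 - 234540)*(-32401/2) = -48776832353/207969*(-32401/2) = 1580418145069553/415938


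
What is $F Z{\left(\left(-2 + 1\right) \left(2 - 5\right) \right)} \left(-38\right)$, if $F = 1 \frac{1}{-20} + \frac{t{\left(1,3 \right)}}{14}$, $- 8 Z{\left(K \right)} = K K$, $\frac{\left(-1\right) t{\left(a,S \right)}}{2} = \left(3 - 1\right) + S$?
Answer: $- \frac{18297}{560} \approx -32.673$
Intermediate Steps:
$t{\left(a,S \right)} = -4 - 2 S$ ($t{\left(a,S \right)} = - 2 \left(\left(3 - 1\right) + S\right) = - 2 \left(2 + S\right) = -4 - 2 S$)
$Z{\left(K \right)} = - \frac{K^{2}}{8}$ ($Z{\left(K \right)} = - \frac{K K}{8} = - \frac{K^{2}}{8}$)
$F = - \frac{107}{140}$ ($F = 1 \frac{1}{-20} + \frac{-4 - 6}{14} = 1 \left(- \frac{1}{20}\right) + \left(-4 - 6\right) \frac{1}{14} = - \frac{1}{20} - \frac{5}{7} = - \frac{107}{140} \approx -0.76429$)
$F Z{\left(\left(-2 + 1\right) \left(2 - 5\right) \right)} \left(-38\right) = - \frac{107 \left(- \frac{\left(\left(-2 + 1\right) \left(2 - 5\right)\right)^{2}}{8}\right)}{140} \left(-38\right) = - \frac{107 \left(- \frac{\left(\left(-1\right) \left(-3\right)\right)^{2}}{8}\right)}{140} \left(-38\right) = - \frac{107 \left(- \frac{3^{2}}{8}\right)}{140} \left(-38\right) = - \frac{107 \left(\left(- \frac{1}{8}\right) 9\right)}{140} \left(-38\right) = \left(- \frac{107}{140}\right) \left(- \frac{9}{8}\right) \left(-38\right) = \frac{963}{1120} \left(-38\right) = - \frac{18297}{560}$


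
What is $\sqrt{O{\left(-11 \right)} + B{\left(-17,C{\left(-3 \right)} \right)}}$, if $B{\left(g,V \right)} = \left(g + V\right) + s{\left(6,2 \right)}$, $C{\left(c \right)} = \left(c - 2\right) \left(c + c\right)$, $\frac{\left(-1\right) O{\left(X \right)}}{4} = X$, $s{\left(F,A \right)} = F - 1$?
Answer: $\sqrt{62} \approx 7.874$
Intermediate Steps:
$s{\left(F,A \right)} = -1 + F$
$O{\left(X \right)} = - 4 X$
$C{\left(c \right)} = 2 c \left(-2 + c\right)$ ($C{\left(c \right)} = \left(-2 + c\right) 2 c = 2 c \left(-2 + c\right)$)
$B{\left(g,V \right)} = 5 + V + g$ ($B{\left(g,V \right)} = \left(g + V\right) + \left(-1 + 6\right) = \left(V + g\right) + 5 = 5 + V + g$)
$\sqrt{O{\left(-11 \right)} + B{\left(-17,C{\left(-3 \right)} \right)}} = \sqrt{\left(-4\right) \left(-11\right) + \left(5 + 2 \left(-3\right) \left(-2 - 3\right) - 17\right)} = \sqrt{44 + \left(5 + 2 \left(-3\right) \left(-5\right) - 17\right)} = \sqrt{44 + \left(5 + 30 - 17\right)} = \sqrt{44 + 18} = \sqrt{62}$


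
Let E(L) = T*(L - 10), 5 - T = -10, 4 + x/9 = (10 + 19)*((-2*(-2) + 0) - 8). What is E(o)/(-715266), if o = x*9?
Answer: 24325/119211 ≈ 0.20405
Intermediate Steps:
x = -1080 (x = -36 + 9*((10 + 19)*((-2*(-2) + 0) - 8)) = -36 + 9*(29*((4 + 0) - 8)) = -36 + 9*(29*(4 - 8)) = -36 + 9*(29*(-4)) = -36 + 9*(-116) = -36 - 1044 = -1080)
T = 15 (T = 5 - 1*(-10) = 5 + 10 = 15)
o = -9720 (o = -1080*9 = -9720)
E(L) = -150 + 15*L (E(L) = 15*(L - 10) = 15*(-10 + L) = -150 + 15*L)
E(o)/(-715266) = (-150 + 15*(-9720))/(-715266) = (-150 - 145800)*(-1/715266) = -145950*(-1/715266) = 24325/119211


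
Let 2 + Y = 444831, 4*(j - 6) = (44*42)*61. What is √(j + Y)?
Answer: √473017 ≈ 687.76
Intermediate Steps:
j = 28188 (j = 6 + ((44*42)*61)/4 = 6 + (1848*61)/4 = 6 + (¼)*112728 = 6 + 28182 = 28188)
Y = 444829 (Y = -2 + 444831 = 444829)
√(j + Y) = √(28188 + 444829) = √473017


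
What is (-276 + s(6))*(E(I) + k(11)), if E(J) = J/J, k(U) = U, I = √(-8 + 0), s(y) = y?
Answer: -3240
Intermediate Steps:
I = 2*I*√2 (I = √(-8) = 2*I*√2 ≈ 2.8284*I)
E(J) = 1
(-276 + s(6))*(E(I) + k(11)) = (-276 + 6)*(1 + 11) = -270*12 = -3240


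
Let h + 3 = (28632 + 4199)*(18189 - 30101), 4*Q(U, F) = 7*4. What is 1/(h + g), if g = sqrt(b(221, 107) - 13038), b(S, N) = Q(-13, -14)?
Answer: -391082875/152945815118278656 - I*sqrt(13031)/152945815118278656 ≈ -2.557e-9 - 7.4636e-16*I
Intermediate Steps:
Q(U, F) = 7 (Q(U, F) = (7*4)/4 = (1/4)*28 = 7)
b(S, N) = 7
h = -391082875 (h = -3 + (28632 + 4199)*(18189 - 30101) = -3 + 32831*(-11912) = -3 - 391082872 = -391082875)
g = I*sqrt(13031) (g = sqrt(7 - 13038) = sqrt(-13031) = I*sqrt(13031) ≈ 114.15*I)
1/(h + g) = 1/(-391082875 + I*sqrt(13031))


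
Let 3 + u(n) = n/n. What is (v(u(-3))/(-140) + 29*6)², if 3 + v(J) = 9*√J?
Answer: 593555607/19600 - 219267*I*√2/9800 ≈ 30283.0 - 31.642*I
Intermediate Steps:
u(n) = -2 (u(n) = -3 + n/n = -3 + 1 = -2)
v(J) = -3 + 9*√J
(v(u(-3))/(-140) + 29*6)² = ((-3 + 9*√(-2))/(-140) + 29*6)² = ((-3 + 9*(I*√2))*(-1/140) + 174)² = ((-3 + 9*I*√2)*(-1/140) + 174)² = ((3/140 - 9*I*√2/140) + 174)² = (24363/140 - 9*I*√2/140)²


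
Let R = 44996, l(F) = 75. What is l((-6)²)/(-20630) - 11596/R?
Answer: -12130009/46413374 ≈ -0.26135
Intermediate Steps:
l((-6)²)/(-20630) - 11596/R = 75/(-20630) - 11596/44996 = 75*(-1/20630) - 11596*1/44996 = -15/4126 - 2899/11249 = -12130009/46413374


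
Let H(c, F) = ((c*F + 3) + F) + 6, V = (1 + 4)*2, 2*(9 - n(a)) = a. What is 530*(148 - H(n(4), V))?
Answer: 31270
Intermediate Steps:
n(a) = 9 - a/2
V = 10 (V = 5*2 = 10)
H(c, F) = 9 + F + F*c (H(c, F) = ((F*c + 3) + F) + 6 = ((3 + F*c) + F) + 6 = (3 + F + F*c) + 6 = 9 + F + F*c)
530*(148 - H(n(4), V)) = 530*(148 - (9 + 10 + 10*(9 - ½*4))) = 530*(148 - (9 + 10 + 10*(9 - 2))) = 530*(148 - (9 + 10 + 10*7)) = 530*(148 - (9 + 10 + 70)) = 530*(148 - 1*89) = 530*(148 - 89) = 530*59 = 31270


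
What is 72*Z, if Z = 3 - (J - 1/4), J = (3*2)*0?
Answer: 234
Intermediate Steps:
J = 0 (J = 6*0 = 0)
Z = 13/4 (Z = 3 - (0 - 1/4) = 3 - (0 - 1*¼) = 3 - (0 - ¼) = 3 - 1*(-¼) = 3 + ¼ = 13/4 ≈ 3.2500)
72*Z = 72*(13/4) = 234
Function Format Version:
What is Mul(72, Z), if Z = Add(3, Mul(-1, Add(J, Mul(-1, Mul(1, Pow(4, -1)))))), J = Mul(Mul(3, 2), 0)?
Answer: 234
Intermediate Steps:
J = 0 (J = Mul(6, 0) = 0)
Z = Rational(13, 4) (Z = Add(3, Mul(-1, Add(0, Mul(-1, Mul(1, Pow(4, -1)))))) = Add(3, Mul(-1, Add(0, Mul(-1, Mul(1, Rational(1, 4)))))) = Add(3, Mul(-1, Add(0, Mul(-1, Rational(1, 4))))) = Add(3, Mul(-1, Add(0, Rational(-1, 4)))) = Add(3, Mul(-1, Rational(-1, 4))) = Add(3, Rational(1, 4)) = Rational(13, 4) ≈ 3.2500)
Mul(72, Z) = Mul(72, Rational(13, 4)) = 234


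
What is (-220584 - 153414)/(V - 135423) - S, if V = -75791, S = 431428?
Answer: -45561629797/105607 ≈ -4.3143e+5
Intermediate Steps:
(-220584 - 153414)/(V - 135423) - S = (-220584 - 153414)/(-75791 - 135423) - 1*431428 = -373998/(-211214) - 431428 = -373998*(-1/211214) - 431428 = 186999/105607 - 431428 = -45561629797/105607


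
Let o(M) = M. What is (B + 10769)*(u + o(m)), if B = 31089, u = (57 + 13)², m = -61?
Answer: 202550862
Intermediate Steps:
u = 4900 (u = 70² = 4900)
(B + 10769)*(u + o(m)) = (31089 + 10769)*(4900 - 61) = 41858*4839 = 202550862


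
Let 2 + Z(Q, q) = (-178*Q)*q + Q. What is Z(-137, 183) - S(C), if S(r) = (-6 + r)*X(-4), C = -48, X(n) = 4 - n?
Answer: 4462931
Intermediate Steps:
S(r) = -48 + 8*r (S(r) = (-6 + r)*(4 - 1*(-4)) = (-6 + r)*(4 + 4) = (-6 + r)*8 = -48 + 8*r)
Z(Q, q) = -2 + Q - 178*Q*q (Z(Q, q) = -2 + ((-178*Q)*q + Q) = -2 + (-178*Q*q + Q) = -2 + (Q - 178*Q*q) = -2 + Q - 178*Q*q)
Z(-137, 183) - S(C) = (-2 - 137 - 178*(-137)*183) - (-48 + 8*(-48)) = (-2 - 137 + 4462638) - (-48 - 384) = 4462499 - 1*(-432) = 4462499 + 432 = 4462931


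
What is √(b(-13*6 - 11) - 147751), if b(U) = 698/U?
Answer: I*√1170397793/89 ≈ 384.39*I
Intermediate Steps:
√(b(-13*6 - 11) - 147751) = √(698/(-13*6 - 11) - 147751) = √(698/(-78 - 11) - 147751) = √(698/(-89) - 147751) = √(698*(-1/89) - 147751) = √(-698/89 - 147751) = √(-13150537/89) = I*√1170397793/89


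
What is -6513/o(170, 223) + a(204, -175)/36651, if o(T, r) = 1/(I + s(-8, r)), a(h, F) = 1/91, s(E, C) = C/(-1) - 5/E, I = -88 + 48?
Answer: 45595369304675/26681928 ≈ 1.7088e+6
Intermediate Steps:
I = -40
s(E, C) = -C - 5/E (s(E, C) = C*(-1) - 5/E = -C - 5/E)
a(h, F) = 1/91
o(T, r) = 1/(-315/8 - r) (o(T, r) = 1/(-40 + (-r - 5/(-8))) = 1/(-40 + (-r - 5*(-⅛))) = 1/(-40 + (-r + 5/8)) = 1/(-40 + (5/8 - r)) = 1/(-315/8 - r))
-6513/o(170, 223) + a(204, -175)/36651 = -6513/((-8/(315 + 8*223))) + (1/91)/36651 = -6513/((-8/(315 + 1784))) + (1/91)*(1/36651) = -6513/((-8/2099)) + 1/3335241 = -6513/((-8*1/2099)) + 1/3335241 = -6513/(-8/2099) + 1/3335241 = -6513*(-2099/8) + 1/3335241 = 13670787/8 + 1/3335241 = 45595369304675/26681928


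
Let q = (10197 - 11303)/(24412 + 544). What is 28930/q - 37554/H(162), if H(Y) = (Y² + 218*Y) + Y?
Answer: -3713492572207/5688711 ≈ -6.5278e+5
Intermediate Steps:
H(Y) = Y² + 219*Y
q = -553/12478 (q = -1106/24956 = -1106*1/24956 = -553/12478 ≈ -0.044318)
28930/q - 37554/H(162) = 28930/(-553/12478) - 37554*1/(162*(219 + 162)) = 28930*(-12478/553) - 37554/(162*381) = -360988540/553 - 37554/61722 = -360988540/553 - 37554*1/61722 = -360988540/553 - 6259/10287 = -3713492572207/5688711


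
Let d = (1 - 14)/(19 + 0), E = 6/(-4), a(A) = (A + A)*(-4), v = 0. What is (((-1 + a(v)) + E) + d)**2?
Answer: 14641/1444 ≈ 10.139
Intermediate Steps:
a(A) = -8*A (a(A) = (2*A)*(-4) = -8*A)
E = -3/2 (E = 6*(-1/4) = -3/2 ≈ -1.5000)
d = -13/19 ≈ -0.68421
(((-1 + a(v)) + E) + d)**2 = (((-1 - 8*0) - 3/2) - 13/19)**2 = (((-1 + 0) - 3/2) - 13/19)**2 = ((-1 - 3/2) - 13/19)**2 = (-5/2 - 13/19)**2 = (-121/38)**2 = 14641/1444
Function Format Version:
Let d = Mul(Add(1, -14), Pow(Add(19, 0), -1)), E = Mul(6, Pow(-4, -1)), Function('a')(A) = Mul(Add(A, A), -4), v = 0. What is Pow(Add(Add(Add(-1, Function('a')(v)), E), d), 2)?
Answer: Rational(14641, 1444) ≈ 10.139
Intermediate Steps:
Function('a')(A) = Mul(-8, A) (Function('a')(A) = Mul(Mul(2, A), -4) = Mul(-8, A))
E = Rational(-3, 2) (E = Mul(6, Rational(-1, 4)) = Rational(-3, 2) ≈ -1.5000)
d = Rational(-13, 19) (d = Mul(-13, Pow(19, -1)) = Mul(-13, Rational(1, 19)) = Rational(-13, 19) ≈ -0.68421)
Pow(Add(Add(Add(-1, Function('a')(v)), E), d), 2) = Pow(Add(Add(Add(-1, Mul(-8, 0)), Rational(-3, 2)), Rational(-13, 19)), 2) = Pow(Add(Add(Add(-1, 0), Rational(-3, 2)), Rational(-13, 19)), 2) = Pow(Add(Add(-1, Rational(-3, 2)), Rational(-13, 19)), 2) = Pow(Add(Rational(-5, 2), Rational(-13, 19)), 2) = Pow(Rational(-121, 38), 2) = Rational(14641, 1444)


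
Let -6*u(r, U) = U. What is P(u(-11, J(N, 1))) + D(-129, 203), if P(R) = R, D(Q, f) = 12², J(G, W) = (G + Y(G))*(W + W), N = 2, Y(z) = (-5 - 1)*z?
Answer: 442/3 ≈ 147.33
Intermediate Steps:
Y(z) = -6*z
J(G, W) = -10*G*W (J(G, W) = (G - 6*G)*(W + W) = (-5*G)*(2*W) = -10*G*W)
D(Q, f) = 144
u(r, U) = -U/6
P(u(-11, J(N, 1))) + D(-129, 203) = -(-5)*2/3 + 144 = -⅙*(-20) + 144 = 10/3 + 144 = 442/3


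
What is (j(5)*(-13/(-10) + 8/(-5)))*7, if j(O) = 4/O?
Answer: -42/25 ≈ -1.6800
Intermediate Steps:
(j(5)*(-13/(-10) + 8/(-5)))*7 = ((4/5)*(-13/(-10) + 8/(-5)))*7 = ((4*(⅕))*(-13*(-⅒) + 8*(-⅕)))*7 = (4*(13/10 - 8/5)/5)*7 = ((⅘)*(-3/10))*7 = -6/25*7 = -42/25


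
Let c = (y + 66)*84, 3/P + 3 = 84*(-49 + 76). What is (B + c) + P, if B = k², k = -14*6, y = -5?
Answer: 9195901/755 ≈ 12180.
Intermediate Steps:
k = -84
P = 1/755 (P = 3/(-3 + 84*(-49 + 76)) = 3/(-3 + 84*27) = 3/(-3 + 2268) = 3/2265 = 3*(1/2265) = 1/755 ≈ 0.0013245)
B = 7056 (B = (-84)² = 7056)
c = 5124 (c = (-5 + 66)*84 = 61*84 = 5124)
(B + c) + P = (7056 + 5124) + 1/755 = 12180 + 1/755 = 9195901/755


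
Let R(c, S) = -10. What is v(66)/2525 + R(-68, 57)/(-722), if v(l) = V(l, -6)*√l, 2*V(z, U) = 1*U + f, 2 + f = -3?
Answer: 5/361 - 11*√66/5050 ≈ -0.0038455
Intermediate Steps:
f = -5 (f = -2 - 3 = -5)
V(z, U) = -5/2 + U/2 (V(z, U) = (1*U - 5)/2 = (U - 5)/2 = (-5 + U)/2 = -5/2 + U/2)
v(l) = -11*√l/2 (v(l) = (-5/2 + (½)*(-6))*√l = (-5/2 - 3)*√l = -11*√l/2)
v(66)/2525 + R(-68, 57)/(-722) = -11*√66/2/2525 - 10/(-722) = -11*√66/2*(1/2525) - 10*(-1/722) = -11*√66/5050 + 5/361 = 5/361 - 11*√66/5050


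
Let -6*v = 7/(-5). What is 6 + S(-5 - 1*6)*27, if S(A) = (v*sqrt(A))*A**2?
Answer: 6 + 7623*I*sqrt(11)/10 ≈ 6.0 + 2528.3*I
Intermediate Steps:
v = 7/30 (v = -7/(6*(-5)) = -7*(-1)/(6*5) = -1/6*(-7/5) = 7/30 ≈ 0.23333)
S(A) = 7*A**(5/2)/30 (S(A) = (7*sqrt(A)/30)*A**2 = 7*A**(5/2)/30)
6 + S(-5 - 1*6)*27 = 6 + (7*(-5 - 1*6)**(5/2)/30)*27 = 6 + (7*(-5 - 6)**(5/2)/30)*27 = 6 + (7*(-11)**(5/2)/30)*27 = 6 + (7*(121*I*sqrt(11))/30)*27 = 6 + (847*I*sqrt(11)/30)*27 = 6 + 7623*I*sqrt(11)/10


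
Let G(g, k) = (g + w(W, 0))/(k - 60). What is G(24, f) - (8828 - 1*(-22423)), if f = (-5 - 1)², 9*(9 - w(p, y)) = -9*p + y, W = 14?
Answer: -750071/24 ≈ -31253.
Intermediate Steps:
w(p, y) = 9 + p - y/9 (w(p, y) = 9 - (-9*p + y)/9 = 9 - (y - 9*p)/9 = 9 + (p - y/9) = 9 + p - y/9)
f = 36 (f = (-6)² = 36)
G(g, k) = (23 + g)/(-60 + k) (G(g, k) = (g + (9 + 14 - ⅑*0))/(k - 60) = (g + (9 + 14 + 0))/(-60 + k) = (g + 23)/(-60 + k) = (23 + g)/(-60 + k))
G(24, f) - (8828 - 1*(-22423)) = (23 + 24)/(-60 + 36) - (8828 - 1*(-22423)) = 47/(-24) - (8828 + 22423) = -1/24*47 - 1*31251 = -47/24 - 31251 = -750071/24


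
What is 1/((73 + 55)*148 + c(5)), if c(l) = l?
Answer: 1/18949 ≈ 5.2773e-5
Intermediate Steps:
1/((73 + 55)*148 + c(5)) = 1/((73 + 55)*148 + 5) = 1/(128*148 + 5) = 1/(18944 + 5) = 1/18949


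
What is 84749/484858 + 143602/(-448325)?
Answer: -31631483091/217373962850 ≈ -0.14552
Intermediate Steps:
84749/484858 + 143602/(-448325) = 84749*(1/484858) + 143602*(-1/448325) = 84749/484858 - 143602/448325 = -31631483091/217373962850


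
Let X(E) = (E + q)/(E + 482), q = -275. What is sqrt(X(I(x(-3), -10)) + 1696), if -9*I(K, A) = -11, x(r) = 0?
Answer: 8*sqrt(501048290)/4349 ≈ 41.176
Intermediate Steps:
I(K, A) = 11/9 (I(K, A) = -1/9*(-11) = 11/9)
X(E) = (-275 + E)/(482 + E) (X(E) = (E - 275)/(E + 482) = (-275 + E)/(482 + E))
sqrt(X(I(x(-3), -10)) + 1696) = sqrt((-275 + 11/9)/(482 + 11/9) + 1696) = sqrt(-2464/9/(4349/9) + 1696) = sqrt((9/4349)*(-2464/9) + 1696) = sqrt(-2464/4349 + 1696) = sqrt(7373440/4349) = 8*sqrt(501048290)/4349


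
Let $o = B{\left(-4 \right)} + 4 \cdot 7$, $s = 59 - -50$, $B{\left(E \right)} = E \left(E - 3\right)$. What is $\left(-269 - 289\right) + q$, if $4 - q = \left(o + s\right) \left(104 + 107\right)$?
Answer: $-35369$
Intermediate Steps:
$B{\left(E \right)} = E \left(-3 + E\right)$ ($B{\left(E \right)} = E \left(E - 3\right) = E \left(-3 + E\right)$)
$s = 109$ ($s = 59 + 50 = 109$)
$o = 56$ ($o = - 4 \left(-3 - 4\right) + 4 \cdot 7 = \left(-4\right) \left(-7\right) + 28 = 28 + 28 = 56$)
$q = -34811$ ($q = 4 - \left(56 + 109\right) \left(104 + 107\right) = 4 - 165 \cdot 211 = 4 - 34815 = -34811$)
$\left(-269 - 289\right) + q = \left(-269 - 289\right) - 34811 = -558 - 34811 = -35369$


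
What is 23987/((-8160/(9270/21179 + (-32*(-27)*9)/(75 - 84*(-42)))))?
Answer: -15527875803/2034878320 ≈ -7.6309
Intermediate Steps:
23987/((-8160/(9270/21179 + (-32*(-27)*9)/(75 - 84*(-42))))) = 23987/((-8160/(9270*(1/21179) + (864*9)/(75 + 3528)))) = 23987/((-8160/(9270/21179 + 7776/3603))) = 23987/((-8160/(9270/21179 + 7776*(1/3603)))) = 23987/((-8160/(9270/21179 + 2592/1201))) = 23987/((-8160/66029238/25435979)) = 23987/((-8160*25435979/66029238)) = 23987/(-34592931440/11004873) = 23987*(-11004873/34592931440) = -15527875803/2034878320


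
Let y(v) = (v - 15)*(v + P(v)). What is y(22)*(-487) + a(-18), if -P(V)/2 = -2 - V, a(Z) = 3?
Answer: -238627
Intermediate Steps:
P(V) = 4 + 2*V (P(V) = -2*(-2 - V) = 4 + 2*V)
y(v) = (-15 + v)*(4 + 3*v) (y(v) = (v - 15)*(v + (4 + 2*v)) = (-15 + v)*(4 + 3*v))
y(22)*(-487) + a(-18) = (-60 - 41*22 + 3*22²)*(-487) + 3 = (-60 - 902 + 3*484)*(-487) + 3 = (-60 - 902 + 1452)*(-487) + 3 = 490*(-487) + 3 = -238630 + 3 = -238627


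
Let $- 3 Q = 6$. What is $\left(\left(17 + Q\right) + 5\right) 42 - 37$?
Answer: $803$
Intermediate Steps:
$Q = -2$ ($Q = \left(- \frac{1}{3}\right) 6 = -2$)
$\left(\left(17 + Q\right) + 5\right) 42 - 37 = \left(\left(17 - 2\right) + 5\right) 42 - 37 = \left(15 + 5\right) 42 - 37 = 20 \cdot 42 - 37 = 840 - 37 = 803$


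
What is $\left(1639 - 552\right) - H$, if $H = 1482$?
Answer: $-395$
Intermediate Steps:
$\left(1639 - 552\right) - H = \left(1639 - 552\right) - 1482 = 1087 - 1482 = -395$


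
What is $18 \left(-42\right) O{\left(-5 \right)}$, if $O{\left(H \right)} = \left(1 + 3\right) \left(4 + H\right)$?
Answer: $3024$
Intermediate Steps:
$O{\left(H \right)} = 16 + 4 H$ ($O{\left(H \right)} = 4 \left(4 + H\right) = 16 + 4 H$)
$18 \left(-42\right) O{\left(-5 \right)} = 18 \left(-42\right) \left(16 + 4 \left(-5\right)\right) = - 756 \left(16 - 20\right) = \left(-756\right) \left(-4\right) = 3024$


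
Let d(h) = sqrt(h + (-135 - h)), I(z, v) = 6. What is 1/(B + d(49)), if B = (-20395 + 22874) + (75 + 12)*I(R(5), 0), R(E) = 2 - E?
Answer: 3001/9006136 - 3*I*sqrt(15)/9006136 ≈ 0.00033322 - 1.2901e-6*I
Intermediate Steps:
d(h) = 3*I*sqrt(15) (d(h) = sqrt(-135) = 3*I*sqrt(15))
B = 3001 (B = (-20395 + 22874) + (75 + 12)*6 = 2479 + 87*6 = 2479 + 522 = 3001)
1/(B + d(49)) = 1/(3001 + 3*I*sqrt(15))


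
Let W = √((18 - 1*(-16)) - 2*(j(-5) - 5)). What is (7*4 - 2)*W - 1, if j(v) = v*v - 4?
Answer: -1 + 26*√2 ≈ 35.770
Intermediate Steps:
j(v) = -4 + v² (j(v) = v² - 4 = -4 + v²)
W = √2 (W = √((18 - 1*(-16)) - 2*((-4 + (-5)²) - 5)) = √((18 + 16) - 2*((-4 + 25) - 5)) = √(34 - 2*(21 - 5)) = √(34 - 2*16) = √(34 - 32) = √2 ≈ 1.4142)
(7*4 - 2)*W - 1 = (7*4 - 2)*√2 - 1 = (28 - 2)*√2 - 1 = 26*√2 - 1 = -1 + 26*√2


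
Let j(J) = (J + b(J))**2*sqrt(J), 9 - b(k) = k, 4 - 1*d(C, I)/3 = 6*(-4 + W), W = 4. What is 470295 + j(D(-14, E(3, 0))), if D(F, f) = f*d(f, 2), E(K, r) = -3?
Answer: 470295 + 486*I ≈ 4.703e+5 + 486.0*I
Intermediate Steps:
d(C, I) = 12 (d(C, I) = 12 - 18*(-4 + 4) = 12 - 18*0 = 12 - 3*0 = 12 + 0 = 12)
D(F, f) = 12*f (D(F, f) = f*12 = 12*f)
b(k) = 9 - k
j(J) = 81*sqrt(J) (j(J) = (J + (9 - J))**2*sqrt(J) = 9**2*sqrt(J) = 81*sqrt(J))
470295 + j(D(-14, E(3, 0))) = 470295 + 81*sqrt(12*(-3)) = 470295 + 81*sqrt(-36) = 470295 + 81*(6*I) = 470295 + 486*I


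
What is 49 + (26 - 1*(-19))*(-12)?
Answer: -491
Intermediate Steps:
49 + (26 - 1*(-19))*(-12) = 49 + (26 + 19)*(-12) = 49 + 45*(-12) = 49 - 540 = -491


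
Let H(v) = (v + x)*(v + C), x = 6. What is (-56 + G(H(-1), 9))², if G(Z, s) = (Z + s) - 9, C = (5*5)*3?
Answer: 98596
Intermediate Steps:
C = 75 (C = 25*3 = 75)
H(v) = (6 + v)*(75 + v) (H(v) = (v + 6)*(v + 75) = (6 + v)*(75 + v))
G(Z, s) = -9 + Z + s
(-56 + G(H(-1), 9))² = (-56 + (-9 + (450 + (-1)² + 81*(-1)) + 9))² = (-56 + (-9 + (450 + 1 - 81) + 9))² = (-56 + (-9 + 370 + 9))² = (-56 + 370)² = 314² = 98596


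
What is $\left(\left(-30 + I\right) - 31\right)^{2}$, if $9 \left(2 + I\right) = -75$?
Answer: $\frac{45796}{9} \approx 5088.4$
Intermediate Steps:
$I = - \frac{31}{3}$ ($I = -2 + \frac{1}{9} \left(-75\right) = -2 - \frac{25}{3} = - \frac{31}{3} \approx -10.333$)
$\left(\left(-30 + I\right) - 31\right)^{2} = \left(\left(-30 - \frac{31}{3}\right) - 31\right)^{2} = \left(- \frac{121}{3} - 31\right)^{2} = \left(- \frac{214}{3}\right)^{2} = \frac{45796}{9}$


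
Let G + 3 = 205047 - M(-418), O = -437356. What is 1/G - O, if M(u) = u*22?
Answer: 93699149441/214240 ≈ 4.3736e+5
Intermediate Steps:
M(u) = 22*u
G = 214240 (G = -3 + (205047 - 22*(-418)) = -3 + (205047 - 1*(-9196)) = -3 + (205047 + 9196) = -3 + 214243 = 214240)
1/G - O = 1/214240 - 1*(-437356) = 1/214240 + 437356 = 93699149441/214240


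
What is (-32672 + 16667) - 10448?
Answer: -26453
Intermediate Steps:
(-32672 + 16667) - 10448 = -16005 - 10448 = -26453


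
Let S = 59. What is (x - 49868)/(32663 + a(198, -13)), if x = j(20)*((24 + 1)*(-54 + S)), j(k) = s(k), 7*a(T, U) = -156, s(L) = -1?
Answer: -349951/228485 ≈ -1.5316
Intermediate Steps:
a(T, U) = -156/7 (a(T, U) = (⅐)*(-156) = -156/7)
j(k) = -1
x = -125 (x = -(24 + 1)*(-54 + 59) = -25*5 = -1*125 = -125)
(x - 49868)/(32663 + a(198, -13)) = (-125 - 49868)/(32663 - 156/7) = -49993/228485/7 = -49993*7/228485 = -349951/228485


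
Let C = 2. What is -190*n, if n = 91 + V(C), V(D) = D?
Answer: -17670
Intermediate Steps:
n = 93 (n = 91 + 2 = 93)
-190*n = -190*93 = -17670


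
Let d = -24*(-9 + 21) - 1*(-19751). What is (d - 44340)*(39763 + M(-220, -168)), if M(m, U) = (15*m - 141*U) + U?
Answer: -1492197091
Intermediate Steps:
d = 19463 (d = -24*12 + 19751 = -288 + 19751 = 19463)
M(m, U) = -140*U + 15*m (M(m, U) = (-141*U + 15*m) + U = -140*U + 15*m)
(d - 44340)*(39763 + M(-220, -168)) = (19463 - 44340)*(39763 + (-140*(-168) + 15*(-220))) = -24877*(39763 + (23520 - 3300)) = -24877*(39763 + 20220) = -24877*59983 = -1492197091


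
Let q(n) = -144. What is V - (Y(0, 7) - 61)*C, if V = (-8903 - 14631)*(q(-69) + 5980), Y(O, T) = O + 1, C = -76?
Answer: -137348984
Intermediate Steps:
Y(O, T) = 1 + O
V = -137344424 (V = (-8903 - 14631)*(-144 + 5980) = -23534*5836 = -137344424)
V - (Y(0, 7) - 61)*C = -137344424 - ((1 + 0) - 61)*(-76) = -137344424 - (1 - 61)*(-76) = -137344424 - (-60)*(-76) = -137344424 - 1*4560 = -137344424 - 4560 = -137348984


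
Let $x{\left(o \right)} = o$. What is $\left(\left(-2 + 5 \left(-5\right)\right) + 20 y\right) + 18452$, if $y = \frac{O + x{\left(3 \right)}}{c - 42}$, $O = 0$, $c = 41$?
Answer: $18365$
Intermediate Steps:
$y = -3$ ($y = \frac{0 + 3}{41 - 42} = \frac{3}{-1} = 3 \left(-1\right) = -3$)
$\left(\left(-2 + 5 \left(-5\right)\right) + 20 y\right) + 18452 = \left(\left(-2 + 5 \left(-5\right)\right) + 20 \left(-3\right)\right) + 18452 = \left(\left(-2 - 25\right) - 60\right) + 18452 = \left(-27 - 60\right) + 18452 = -87 + 18452 = 18365$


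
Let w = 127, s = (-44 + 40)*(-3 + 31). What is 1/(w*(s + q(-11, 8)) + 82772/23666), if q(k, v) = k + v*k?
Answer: -11833/317047515 ≈ -3.7322e-5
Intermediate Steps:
s = -112 (s = -4*28 = -112)
q(k, v) = k + k*v
1/(w*(s + q(-11, 8)) + 82772/23666) = 1/(127*(-112 - 11*(1 + 8)) + 82772/23666) = 1/(127*(-112 - 11*9) + 82772*(1/23666)) = 1/(127*(-112 - 99) + 41386/11833) = 1/(127*(-211) + 41386/11833) = 1/(-26797 + 41386/11833) = 1/(-317047515/11833) = -11833/317047515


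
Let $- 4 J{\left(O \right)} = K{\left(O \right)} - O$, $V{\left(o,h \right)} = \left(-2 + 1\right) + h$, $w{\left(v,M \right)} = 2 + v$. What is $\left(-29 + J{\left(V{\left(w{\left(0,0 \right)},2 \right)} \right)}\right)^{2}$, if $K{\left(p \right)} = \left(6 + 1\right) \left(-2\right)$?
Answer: $\frac{10201}{16} \approx 637.56$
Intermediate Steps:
$K{\left(p \right)} = -14$ ($K{\left(p \right)} = 7 \left(-2\right) = -14$)
$V{\left(o,h \right)} = -1 + h$
$J{\left(O \right)} = \frac{7}{2} + \frac{O}{4}$ ($J{\left(O \right)} = - \frac{-14 - O}{4} = \frac{7}{2} + \frac{O}{4}$)
$\left(-29 + J{\left(V{\left(w{\left(0,0 \right)},2 \right)} \right)}\right)^{2} = \left(-29 + \left(\frac{7}{2} + \frac{-1 + 2}{4}\right)\right)^{2} = \left(-29 + \left(\frac{7}{2} + \frac{1}{4} \cdot 1\right)\right)^{2} = \left(-29 + \left(\frac{7}{2} + \frac{1}{4}\right)\right)^{2} = \left(-29 + \frac{15}{4}\right)^{2} = \left(- \frac{101}{4}\right)^{2} = \frac{10201}{16}$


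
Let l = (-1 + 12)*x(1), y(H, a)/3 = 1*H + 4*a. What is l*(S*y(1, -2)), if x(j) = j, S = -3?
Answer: 693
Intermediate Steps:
y(H, a) = 3*H + 12*a (y(H, a) = 3*(1*H + 4*a) = 3*(H + 4*a) = 3*H + 12*a)
l = 11 (l = (-1 + 12)*1 = 11*1 = 11)
l*(S*y(1, -2)) = 11*(-3*(3*1 + 12*(-2))) = 11*(-3*(3 - 24)) = 11*(-3*(-21)) = 11*63 = 693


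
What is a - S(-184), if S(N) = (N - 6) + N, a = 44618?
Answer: 44992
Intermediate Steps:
S(N) = -6 + 2*N (S(N) = (-6 + N) + N = -6 + 2*N)
a - S(-184) = 44618 - (-6 + 2*(-184)) = 44618 - (-6 - 368) = 44618 - 1*(-374) = 44618 + 374 = 44992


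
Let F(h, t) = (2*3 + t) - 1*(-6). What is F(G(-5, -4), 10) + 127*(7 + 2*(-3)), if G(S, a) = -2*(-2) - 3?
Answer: 149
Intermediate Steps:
G(S, a) = 1 (G(S, a) = 4 - 3 = 1)
F(h, t) = 12 + t (F(h, t) = (6 + t) + 6 = 12 + t)
F(G(-5, -4), 10) + 127*(7 + 2*(-3)) = (12 + 10) + 127*(7 + 2*(-3)) = 22 + 127*(7 - 6) = 22 + 127*1 = 22 + 127 = 149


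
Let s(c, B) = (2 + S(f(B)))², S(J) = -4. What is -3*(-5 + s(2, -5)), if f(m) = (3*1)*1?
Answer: 3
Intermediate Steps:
f(m) = 3 (f(m) = 3*1 = 3)
s(c, B) = 4 (s(c, B) = (2 - 4)² = (-2)² = 4)
-3*(-5 + s(2, -5)) = -3*(-5 + 4) = -3*(-1) = 3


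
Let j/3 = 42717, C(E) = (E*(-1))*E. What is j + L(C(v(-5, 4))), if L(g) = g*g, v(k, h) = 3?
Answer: 128232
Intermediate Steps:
C(E) = -E² (C(E) = (-E)*E = -E²)
j = 128151 (j = 3*42717 = 128151)
L(g) = g²
j + L(C(v(-5, 4))) = 128151 + (-1*3²)² = 128151 + (-1*9)² = 128151 + (-9)² = 128151 + 81 = 128232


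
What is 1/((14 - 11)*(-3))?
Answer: -⅑ ≈ -0.11111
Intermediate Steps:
1/((14 - 11)*(-3)) = 1/(3*(-3)) = 1/(-9) = -⅑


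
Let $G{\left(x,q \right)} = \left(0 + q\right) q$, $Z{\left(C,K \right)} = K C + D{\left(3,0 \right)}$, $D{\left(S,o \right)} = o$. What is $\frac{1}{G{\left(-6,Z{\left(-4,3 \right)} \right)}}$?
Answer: $\frac{1}{144} \approx 0.0069444$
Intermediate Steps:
$Z{\left(C,K \right)} = C K$ ($Z{\left(C,K \right)} = K C + 0 = C K + 0 = C K$)
$G{\left(x,q \right)} = q^{2}$ ($G{\left(x,q \right)} = q q = q^{2}$)
$\frac{1}{G{\left(-6,Z{\left(-4,3 \right)} \right)}} = \frac{1}{\left(\left(-4\right) 3\right)^{2}} = \frac{1}{\left(-12\right)^{2}} = \frac{1}{144}$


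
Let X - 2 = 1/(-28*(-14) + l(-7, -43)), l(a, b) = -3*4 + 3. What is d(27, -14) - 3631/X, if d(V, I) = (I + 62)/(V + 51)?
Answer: -1390201/767 ≈ -1812.5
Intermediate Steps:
l(a, b) = -9 (l(a, b) = -12 + 3 = -9)
d(V, I) = (62 + I)/(51 + V)
X = 767/383 (X = 2 + 1/(-28*(-14) - 9) = 2 + 1/(392 - 9) = 2 + 1/383 = 767/383 ≈ 2.0026)
d(27, -14) - 3631/X = (62 - 14)/(51 + 27) - 3631/767/383 = 48/78 - 3631*383/767 = (1/78)*48 - 1390673/767 = 8/13 - 1390673/767 = -1390201/767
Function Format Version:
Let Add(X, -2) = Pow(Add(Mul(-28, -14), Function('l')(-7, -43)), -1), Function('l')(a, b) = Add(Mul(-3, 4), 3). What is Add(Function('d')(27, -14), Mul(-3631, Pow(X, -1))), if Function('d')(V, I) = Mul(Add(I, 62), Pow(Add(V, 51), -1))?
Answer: Rational(-1390201, 767) ≈ -1812.5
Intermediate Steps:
Function('l')(a, b) = -9 (Function('l')(a, b) = Add(-12, 3) = -9)
Function('d')(V, I) = Mul(Pow(Add(51, V), -1), Add(62, I)) (Function('d')(V, I) = Mul(Add(62, I), Pow(Add(51, V), -1)) = Mul(Pow(Add(51, V), -1), Add(62, I)))
X = Rational(767, 383) (X = Add(2, Pow(Add(Mul(-28, -14), -9), -1)) = Add(2, Pow(Add(392, -9), -1)) = Add(2, Pow(383, -1)) = Add(2, Rational(1, 383)) = Rational(767, 383) ≈ 2.0026)
Add(Function('d')(27, -14), Mul(-3631, Pow(X, -1))) = Add(Mul(Pow(Add(51, 27), -1), Add(62, -14)), Mul(-3631, Pow(Rational(767, 383), -1))) = Add(Mul(Pow(78, -1), 48), Mul(-3631, Rational(383, 767))) = Add(Mul(Rational(1, 78), 48), Rational(-1390673, 767)) = Add(Rational(8, 13), Rational(-1390673, 767)) = Rational(-1390201, 767)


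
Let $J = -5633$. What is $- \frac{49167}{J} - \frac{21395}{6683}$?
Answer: $\frac{208065026}{37645339} \approx 5.527$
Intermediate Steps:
$- \frac{49167}{J} - \frac{21395}{6683} = - \frac{49167}{-5633} - \frac{21395}{6683} = \left(-49167\right) \left(- \frac{1}{5633}\right) - \frac{21395}{6683} = \frac{49167}{5633} - \frac{21395}{6683} = \frac{208065026}{37645339}$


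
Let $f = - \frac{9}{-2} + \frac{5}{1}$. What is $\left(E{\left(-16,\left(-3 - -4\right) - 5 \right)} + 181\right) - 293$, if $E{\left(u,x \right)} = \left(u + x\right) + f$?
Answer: $- \frac{245}{2} \approx -122.5$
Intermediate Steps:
$f = \frac{19}{2}$ ($f = \left(-9\right) \left(- \frac{1}{2}\right) + 5 \cdot 1 = \frac{9}{2} + 5 = \frac{19}{2} \approx 9.5$)
$E{\left(u,x \right)} = \frac{19}{2} + u + x$ ($E{\left(u,x \right)} = \left(u + x\right) + \frac{19}{2} = \frac{19}{2} + u + x$)
$\left(E{\left(-16,\left(-3 - -4\right) - 5 \right)} + 181\right) - 293 = \left(\left(\frac{19}{2} - 16 - 4\right) + 181\right) - 293 = \left(- \frac{21}{2} + 181\right) - 293 = \frac{341}{2} - 293 = - \frac{245}{2}$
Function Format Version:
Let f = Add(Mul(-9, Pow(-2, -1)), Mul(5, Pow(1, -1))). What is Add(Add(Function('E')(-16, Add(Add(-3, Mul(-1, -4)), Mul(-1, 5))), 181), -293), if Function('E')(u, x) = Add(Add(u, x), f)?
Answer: Rational(-245, 2) ≈ -122.50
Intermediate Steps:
f = Rational(19, 2) (f = Add(Mul(-9, Rational(-1, 2)), Mul(5, 1)) = Add(Rational(9, 2), 5) = Rational(19, 2) ≈ 9.5000)
Function('E')(u, x) = Add(Rational(19, 2), u, x) (Function('E')(u, x) = Add(Add(u, x), Rational(19, 2)) = Add(Rational(19, 2), u, x))
Add(Add(Function('E')(-16, Add(Add(-3, Mul(-1, -4)), Mul(-1, 5))), 181), -293) = Add(Add(Add(Rational(19, 2), -16, Add(Add(-3, Mul(-1, -4)), Mul(-1, 5))), 181), -293) = Add(Add(Add(Rational(19, 2), -16, Add(Add(-3, 4), -5)), 181), -293) = Add(Add(Add(Rational(19, 2), -16, Add(1, -5)), 181), -293) = Add(Add(Add(Rational(19, 2), -16, -4), 181), -293) = Add(Add(Rational(-21, 2), 181), -293) = Add(Rational(341, 2), -293) = Rational(-245, 2)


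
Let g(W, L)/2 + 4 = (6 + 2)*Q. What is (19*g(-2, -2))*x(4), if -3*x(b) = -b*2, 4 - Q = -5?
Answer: 20672/3 ≈ 6890.7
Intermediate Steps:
Q = 9 (Q = 4 - 1*(-5) = 4 + 5 = 9)
x(b) = 2*b/3 (x(b) = -(-b)*2/3 = -(-2)*b/3 = 2*b/3)
g(W, L) = 136 (g(W, L) = -8 + 2*((6 + 2)*9) = -8 + 2*(8*9) = -8 + 2*72 = -8 + 144 = 136)
(19*g(-2, -2))*x(4) = (19*136)*((2/3)*4) = 2584*(8/3) = 20672/3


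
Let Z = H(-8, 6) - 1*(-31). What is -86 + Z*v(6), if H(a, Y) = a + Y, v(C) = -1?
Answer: -115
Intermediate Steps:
H(a, Y) = Y + a
Z = 29 (Z = (6 - 8) - 1*(-31) = -2 + 31 = 29)
-86 + Z*v(6) = -86 + 29*(-1) = -86 - 29 = -115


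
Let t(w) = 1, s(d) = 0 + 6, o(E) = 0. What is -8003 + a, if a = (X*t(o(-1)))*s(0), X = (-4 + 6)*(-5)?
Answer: -8063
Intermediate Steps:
s(d) = 6
X = -10 (X = 2*(-5) = -10)
a = -60 (a = -10*1*6 = -10*6 = -60)
-8003 + a = -8003 - 60 = -8063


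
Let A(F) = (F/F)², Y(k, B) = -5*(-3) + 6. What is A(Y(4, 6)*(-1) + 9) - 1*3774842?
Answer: -3774841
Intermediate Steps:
Y(k, B) = 21 (Y(k, B) = 15 + 6 = 21)
A(F) = 1 (A(F) = 1² = 1)
A(Y(4, 6)*(-1) + 9) - 1*3774842 = 1 - 1*3774842 = 1 - 3774842 = -3774841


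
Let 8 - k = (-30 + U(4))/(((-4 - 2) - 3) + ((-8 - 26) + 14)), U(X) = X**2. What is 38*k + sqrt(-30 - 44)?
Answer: 8284/29 + I*sqrt(74) ≈ 285.66 + 8.6023*I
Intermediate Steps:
k = 218/29 (k = 8 - (-30 + 4**2)/(((-4 - 2) - 3) + ((-8 - 26) + 14)) = 8 - (-30 + 16)/((-6 - 3) + (-34 + 14)) = 8 - (-14)/(-9 - 20) = 8 - (-14)/(-29) = 8 - (-14)*(-1)/29 = 8 - 1*14/29 = 8 - 14/29 = 218/29 ≈ 7.5172)
38*k + sqrt(-30 - 44) = 38*(218/29) + sqrt(-30 - 44) = 8284/29 + sqrt(-74) = 8284/29 + I*sqrt(74)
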